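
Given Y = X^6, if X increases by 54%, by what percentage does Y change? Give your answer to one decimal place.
1233.9%

For Y = X^6:
If X → X(1 + 0.54)
Then Y → Y · (1 + 0.54)^6
     ≈ Y · 13.3390

Percentage change = ((1 + 0.54)^6 − 1) × 100% ≈ 1233.9%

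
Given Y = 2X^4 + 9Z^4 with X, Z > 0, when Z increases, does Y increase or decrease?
Y increases

Taking the partial derivative:
∂Y/∂Z = 36Z^3

∂Y/∂Z = 36Z^3 > 0 (assuming positive values)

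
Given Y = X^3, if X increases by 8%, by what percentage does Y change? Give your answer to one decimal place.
26.0%

For Y = X^3:
If X → X(1 + 0.08)
Then Y → Y · (1 + 0.08)^3
     ≈ Y · 1.2597

Percentage change = ((1 + 0.08)^3 − 1) × 100% ≈ 26.0%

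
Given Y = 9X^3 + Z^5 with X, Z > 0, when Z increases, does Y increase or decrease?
Y increases

Taking the partial derivative:
∂Y/∂Z = 5Z^4

∂Y/∂Z = 5Z^4 > 0 (assuming positive values)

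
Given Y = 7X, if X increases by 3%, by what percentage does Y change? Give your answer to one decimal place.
3.0%

For Y = 7X:
If X → X(1 + 0.03)
Then Y → Y · (1 + 0.03)^1
     = Y · 1.0300

Percentage change = ((1 + 0.03)^1 − 1) × 100% = 3.0%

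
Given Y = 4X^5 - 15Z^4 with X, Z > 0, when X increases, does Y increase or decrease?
Y increases

Taking the partial derivative:
∂Y/∂X = 20X^4

∂Y/∂X = 20X^4 > 0 (assuming positive values)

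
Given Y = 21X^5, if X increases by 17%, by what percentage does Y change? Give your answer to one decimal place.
119.2%

For Y = 21X^5:
If X → X(1 + 0.17)
Then Y → Y · (1 + 0.17)^5
     ≈ Y · 2.1924

Percentage change = ((1 + 0.17)^5 − 1) × 100% ≈ 119.2%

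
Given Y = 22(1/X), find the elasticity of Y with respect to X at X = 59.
Elasticity = -1

Elasticity = (dY/dX) · (X/Y)

dY/dX = -22/X²
At X = 59: dY/dX = -22/3481, Y = 22/59

Elasticity = (-22/3481) · (59 / (22/59)) = -1

Interpretation: for a small percentage change in X, the percentage change in Y is approximately -1.00 times as large.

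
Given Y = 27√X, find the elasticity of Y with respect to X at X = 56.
Elasticity = 1/2

Elasticity = (dY/dX) · (X/Y)

dY/dX = 27/(2·√X)
At X = 56: dY/dX = 27·√14/56, Y = 54·√14

Elasticity = (27·√14/56) · (56 / (54·√14)) = 1/2

Interpretation: for a small percentage change in X, the percentage change in Y is approximately 0.50 times as large.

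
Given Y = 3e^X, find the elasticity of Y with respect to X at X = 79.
Elasticity = 79

Elasticity = (dY/dX) · (X/Y)

dY/dX = 3·e^X
At X = 79: dY/dX = 3·e^79, Y = 3·e^79

Elasticity = (3·e^79) · (79 / (3·e^79)) = 79

Interpretation: for a small percentage change in X, the percentage change in Y is approximately 79.00 times as large.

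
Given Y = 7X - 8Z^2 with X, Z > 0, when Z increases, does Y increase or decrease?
Y decreases

Taking the partial derivative:
∂Y/∂Z = -16Z

∂Y/∂Z = -16Z < 0 (assuming positive values)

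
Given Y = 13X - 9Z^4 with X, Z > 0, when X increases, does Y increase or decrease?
Y increases

Taking the partial derivative:
∂Y/∂X = 13

∂Y/∂X = 13 > 0 (assuming positive values)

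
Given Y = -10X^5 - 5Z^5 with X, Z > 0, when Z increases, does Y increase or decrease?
Y decreases

Taking the partial derivative:
∂Y/∂Z = -25Z^4

∂Y/∂Z = -25Z^4 < 0 (assuming positive values)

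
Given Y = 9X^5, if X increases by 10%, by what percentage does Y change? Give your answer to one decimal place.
61.1%

For Y = 9X^5:
If X → X(1 + 0.1)
Then Y → Y · (1 + 0.1)^5
     ≈ Y · 1.6105

Percentage change = ((1 + 0.1)^5 − 1) × 100% ≈ 61.1%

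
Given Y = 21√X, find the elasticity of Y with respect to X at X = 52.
Elasticity = 1/2

Elasticity = (dY/dX) · (X/Y)

dY/dX = 21/(2·√X)
At X = 52: dY/dX = 21·√13/52, Y = 42·√13

Elasticity = (21·√13/52) · (52 / (42·√13)) = 1/2

Interpretation: for a small percentage change in X, the percentage change in Y is approximately 0.50 times as large.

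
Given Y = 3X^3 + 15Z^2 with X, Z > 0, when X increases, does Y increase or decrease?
Y increases

Taking the partial derivative:
∂Y/∂X = 9X^2

∂Y/∂X = 9X^2 > 0 (assuming positive values)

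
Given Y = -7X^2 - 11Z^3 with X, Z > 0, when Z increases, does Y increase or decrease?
Y decreases

Taking the partial derivative:
∂Y/∂Z = -33Z^2

∂Y/∂Z = -33Z^2 < 0 (assuming positive values)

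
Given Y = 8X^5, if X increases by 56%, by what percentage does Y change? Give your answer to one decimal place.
823.9%

For Y = 8X^5:
If X → X(1 + 0.56)
Then Y → Y · (1 + 0.56)^5
     ≈ Y · 9.2390

Percentage change = ((1 + 0.56)^5 − 1) × 100% ≈ 823.9%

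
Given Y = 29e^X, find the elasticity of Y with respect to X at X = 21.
Elasticity = 21

Elasticity = (dY/dX) · (X/Y)

dY/dX = 29·e^X
At X = 21: dY/dX = 29·e^21, Y = 29·e^21

Elasticity = (29·e^21) · (21 / (29·e^21)) = 21

Interpretation: for a small percentage change in X, the percentage change in Y is approximately 21.00 times as large.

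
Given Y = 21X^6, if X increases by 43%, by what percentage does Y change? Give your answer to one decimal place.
755.1%

For Y = 21X^6:
If X → X(1 + 0.43)
Then Y → Y · (1 + 0.43)^6
     ≈ Y · 8.5510

Percentage change = ((1 + 0.43)^6 − 1) × 100% ≈ 755.1%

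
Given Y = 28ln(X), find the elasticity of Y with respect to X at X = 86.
Elasticity = 1/ln(86) ≈ 0.2245

Elasticity = (dY/dX) · (X/Y)

dY/dX = 28/X
At X = 86: dY/dX = 14/43, Y = 28·ln(86)

Elasticity = (14/43) · (86 / (28·ln(86))) = 1/ln(86) ≈ 0.2245

Interpretation: for a small percentage change in X, the percentage change in Y is approximately 0.22 times as large.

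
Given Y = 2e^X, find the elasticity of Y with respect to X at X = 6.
Elasticity = 6

Elasticity = (dY/dX) · (X/Y)

dY/dX = 2·e^X
At X = 6: dY/dX = 2·e^6, Y = 2·e^6

Elasticity = (2·e^6) · (6 / (2·e^6)) = 6

Interpretation: for a small percentage change in X, the percentage change in Y is approximately 6.00 times as large.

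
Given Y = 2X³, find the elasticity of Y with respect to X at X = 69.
Elasticity = 3

Elasticity = (dY/dX) · (X/Y)

dY/dX = 6·X²
At X = 69: dY/dX = 28566, Y = 657018

Elasticity = 28566 · (69 / 657018) = 3

Interpretation: for a small percentage change in X, the percentage change in Y is approximately 3.00 times as large.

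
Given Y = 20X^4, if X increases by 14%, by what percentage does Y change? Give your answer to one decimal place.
68.9%

For Y = 20X^4:
If X → X(1 + 0.14)
Then Y → Y · (1 + 0.14)^4
     ≈ Y · 1.6890

Percentage change = ((1 + 0.14)^4 − 1) × 100% ≈ 68.9%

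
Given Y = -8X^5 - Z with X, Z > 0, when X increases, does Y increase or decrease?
Y decreases

Taking the partial derivative:
∂Y/∂X = -40X^4

∂Y/∂X = -40X^4 < 0 (assuming positive values)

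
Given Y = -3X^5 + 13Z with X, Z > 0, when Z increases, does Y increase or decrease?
Y increases

Taking the partial derivative:
∂Y/∂Z = 13

∂Y/∂Z = 13 > 0 (assuming positive values)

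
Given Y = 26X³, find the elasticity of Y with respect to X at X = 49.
Elasticity = 3

Elasticity = (dY/dX) · (X/Y)

dY/dX = 78·X²
At X = 49: dY/dX = 187278, Y = 3058874

Elasticity = 187278 · (49 / 3058874) = 3

Interpretation: for a small percentage change in X, the percentage change in Y is approximately 3.00 times as large.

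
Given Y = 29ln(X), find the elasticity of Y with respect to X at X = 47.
Elasticity = 1/ln(47) ≈ 0.2597

Elasticity = (dY/dX) · (X/Y)

dY/dX = 29/X
At X = 47: dY/dX = 29/47, Y = 29·ln(47)

Elasticity = (29/47) · (47 / (29·ln(47))) = 1/ln(47) ≈ 0.2597

Interpretation: for a small percentage change in X, the percentage change in Y is approximately 0.26 times as large.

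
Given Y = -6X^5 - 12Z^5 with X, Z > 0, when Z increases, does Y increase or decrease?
Y decreases

Taking the partial derivative:
∂Y/∂Z = -60Z^4

∂Y/∂Z = -60Z^4 < 0 (assuming positive values)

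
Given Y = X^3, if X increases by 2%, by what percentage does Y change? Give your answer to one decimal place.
6.1%

For Y = X^3:
If X → X(1 + 0.02)
Then Y → Y · (1 + 0.02)^3
     ≈ Y · 1.0612

Percentage change = ((1 + 0.02)^3 − 1) × 100% ≈ 6.1%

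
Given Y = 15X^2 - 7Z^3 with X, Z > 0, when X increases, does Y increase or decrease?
Y increases

Taking the partial derivative:
∂Y/∂X = 30X

∂Y/∂X = 30X > 0 (assuming positive values)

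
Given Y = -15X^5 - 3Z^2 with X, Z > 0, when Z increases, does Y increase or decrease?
Y decreases

Taking the partial derivative:
∂Y/∂Z = -6Z

∂Y/∂Z = -6Z < 0 (assuming positive values)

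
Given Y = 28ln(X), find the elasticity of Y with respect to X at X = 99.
Elasticity = 1/ln(99) ≈ 0.2176

Elasticity = (dY/dX) · (X/Y)

dY/dX = 28/X
At X = 99: dY/dX = 28/99, Y = 28·ln(99)

Elasticity = (28/99) · (99 / (28·ln(99))) = 1/ln(99) ≈ 0.2176

Interpretation: for a small percentage change in X, the percentage change in Y is approximately 0.22 times as large.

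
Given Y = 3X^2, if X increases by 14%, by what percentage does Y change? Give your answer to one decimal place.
30.0%

For Y = 3X^2:
If X → X(1 + 0.14)
Then Y → Y · (1 + 0.14)^2
     = Y · 1.2996

Percentage change = ((1 + 0.14)^2 − 1) × 100% ≈ 30.0%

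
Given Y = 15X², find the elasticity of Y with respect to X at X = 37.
Elasticity = 2

Elasticity = (dY/dX) · (X/Y)

dY/dX = 30·X
At X = 37: dY/dX = 1110, Y = 20535

Elasticity = 1110 · (37 / 20535) = 2

Interpretation: for a small percentage change in X, the percentage change in Y is approximately 2.00 times as large.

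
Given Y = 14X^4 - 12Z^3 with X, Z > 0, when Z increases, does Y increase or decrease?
Y decreases

Taking the partial derivative:
∂Y/∂Z = -36Z^2

∂Y/∂Z = -36Z^2 < 0 (assuming positive values)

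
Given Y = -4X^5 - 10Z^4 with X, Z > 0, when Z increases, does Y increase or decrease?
Y decreases

Taking the partial derivative:
∂Y/∂Z = -40Z^3

∂Y/∂Z = -40Z^3 < 0 (assuming positive values)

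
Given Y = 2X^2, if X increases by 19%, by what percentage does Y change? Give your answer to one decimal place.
41.6%

For Y = 2X^2:
If X → X(1 + 0.19)
Then Y → Y · (1 + 0.19)^2
     = Y · 1.4161

Percentage change = ((1 + 0.19)^2 − 1) × 100% ≈ 41.6%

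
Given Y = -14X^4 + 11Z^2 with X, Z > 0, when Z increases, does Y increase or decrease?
Y increases

Taking the partial derivative:
∂Y/∂Z = 22Z

∂Y/∂Z = 22Z > 0 (assuming positive values)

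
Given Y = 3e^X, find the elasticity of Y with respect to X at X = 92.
Elasticity = 92

Elasticity = (dY/dX) · (X/Y)

dY/dX = 3·e^X
At X = 92: dY/dX = 3·e^92, Y = 3·e^92

Elasticity = (3·e^92) · (92 / (3·e^92)) = 92

Interpretation: for a small percentage change in X, the percentage change in Y is approximately 92.00 times as large.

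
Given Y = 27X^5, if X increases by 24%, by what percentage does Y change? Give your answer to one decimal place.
193.2%

For Y = 27X^5:
If X → X(1 + 0.24)
Then Y → Y · (1 + 0.24)^5
     ≈ Y · 2.9316

Percentage change = ((1 + 0.24)^5 − 1) × 100% ≈ 193.2%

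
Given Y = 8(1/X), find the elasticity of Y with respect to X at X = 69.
Elasticity = -1

Elasticity = (dY/dX) · (X/Y)

dY/dX = -8/X²
At X = 69: dY/dX = -8/4761, Y = 8/69

Elasticity = (-8/4761) · (69 / (8/69)) = -1

Interpretation: for a small percentage change in X, the percentage change in Y is approximately -1.00 times as large.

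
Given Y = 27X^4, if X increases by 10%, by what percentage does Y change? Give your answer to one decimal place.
46.4%

For Y = 27X^4:
If X → X(1 + 0.1)
Then Y → Y · (1 + 0.1)^4
     = Y · 1.4641

Percentage change = ((1 + 0.1)^4 − 1) × 100% ≈ 46.4%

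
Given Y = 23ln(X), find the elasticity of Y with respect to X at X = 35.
Elasticity = 1/ln(35) ≈ 0.2813

Elasticity = (dY/dX) · (X/Y)

dY/dX = 23/X
At X = 35: dY/dX = 23/35, Y = 23·ln(35)

Elasticity = (23/35) · (35 / (23·ln(35))) = 1/ln(35) ≈ 0.2813

Interpretation: for a small percentage change in X, the percentage change in Y is approximately 0.28 times as large.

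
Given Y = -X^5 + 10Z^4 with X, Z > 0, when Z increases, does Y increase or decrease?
Y increases

Taking the partial derivative:
∂Y/∂Z = 40Z^3

∂Y/∂Z = 40Z^3 > 0 (assuming positive values)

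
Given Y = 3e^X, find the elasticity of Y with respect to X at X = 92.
Elasticity = 92

Elasticity = (dY/dX) · (X/Y)

dY/dX = 3·e^X
At X = 92: dY/dX = 3·e^92, Y = 3·e^92

Elasticity = (3·e^92) · (92 / (3·e^92)) = 92

Interpretation: for a small percentage change in X, the percentage change in Y is approximately 92.00 times as large.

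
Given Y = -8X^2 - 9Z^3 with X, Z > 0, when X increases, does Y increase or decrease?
Y decreases

Taking the partial derivative:
∂Y/∂X = -16X

∂Y/∂X = -16X < 0 (assuming positive values)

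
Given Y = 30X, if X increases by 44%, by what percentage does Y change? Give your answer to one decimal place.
44.0%

For Y = 30X:
If X → X(1 + 0.44)
Then Y → Y · (1 + 0.44)^1
     = Y · 1.4400

Percentage change = ((1 + 0.44)^1 − 1) × 100% = 44.0%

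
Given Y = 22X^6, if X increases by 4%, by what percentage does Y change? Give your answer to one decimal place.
26.5%

For Y = 22X^6:
If X → X(1 + 0.04)
Then Y → Y · (1 + 0.04)^6
     ≈ Y · 1.2653

Percentage change = ((1 + 0.04)^6 − 1) × 100% ≈ 26.5%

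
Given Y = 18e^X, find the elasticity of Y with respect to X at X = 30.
Elasticity = 30

Elasticity = (dY/dX) · (X/Y)

dY/dX = 18·e^X
At X = 30: dY/dX = 18·e^30, Y = 18·e^30

Elasticity = (18·e^30) · (30 / (18·e^30)) = 30

Interpretation: for a small percentage change in X, the percentage change in Y is approximately 30.00 times as large.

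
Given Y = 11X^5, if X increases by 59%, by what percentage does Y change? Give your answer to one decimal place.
916.2%

For Y = 11X^5:
If X → X(1 + 0.59)
Then Y → Y · (1 + 0.59)^5
     ≈ Y · 10.1622

Percentage change = ((1 + 0.59)^5 − 1) × 100% ≈ 916.2%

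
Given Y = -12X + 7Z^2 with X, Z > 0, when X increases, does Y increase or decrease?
Y decreases

Taking the partial derivative:
∂Y/∂X = -12

∂Y/∂X = -12 < 0 (assuming positive values)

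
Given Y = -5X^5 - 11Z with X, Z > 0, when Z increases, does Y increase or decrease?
Y decreases

Taking the partial derivative:
∂Y/∂Z = -11

∂Y/∂Z = -11 < 0 (assuming positive values)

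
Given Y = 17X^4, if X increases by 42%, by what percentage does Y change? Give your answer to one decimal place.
306.6%

For Y = 17X^4:
If X → X(1 + 0.42)
Then Y → Y · (1 + 0.42)^4
     ≈ Y · 4.0659

Percentage change = ((1 + 0.42)^4 − 1) × 100% ≈ 306.6%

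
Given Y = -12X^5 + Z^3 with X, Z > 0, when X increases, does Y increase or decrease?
Y decreases

Taking the partial derivative:
∂Y/∂X = -60X^4

∂Y/∂X = -60X^4 < 0 (assuming positive values)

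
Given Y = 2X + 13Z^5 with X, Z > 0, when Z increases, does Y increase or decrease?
Y increases

Taking the partial derivative:
∂Y/∂Z = 65Z^4

∂Y/∂Z = 65Z^4 > 0 (assuming positive values)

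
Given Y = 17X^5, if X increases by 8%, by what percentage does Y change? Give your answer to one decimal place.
46.9%

For Y = 17X^5:
If X → X(1 + 0.08)
Then Y → Y · (1 + 0.08)^5
     ≈ Y · 1.4693

Percentage change = ((1 + 0.08)^5 − 1) × 100% ≈ 46.9%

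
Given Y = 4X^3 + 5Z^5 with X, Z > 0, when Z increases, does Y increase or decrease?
Y increases

Taking the partial derivative:
∂Y/∂Z = 25Z^4

∂Y/∂Z = 25Z^4 > 0 (assuming positive values)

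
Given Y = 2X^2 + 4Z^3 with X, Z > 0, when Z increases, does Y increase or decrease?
Y increases

Taking the partial derivative:
∂Y/∂Z = 12Z^2

∂Y/∂Z = 12Z^2 > 0 (assuming positive values)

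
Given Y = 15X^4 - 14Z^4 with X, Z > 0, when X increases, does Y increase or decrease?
Y increases

Taking the partial derivative:
∂Y/∂X = 60X^3

∂Y/∂X = 60X^3 > 0 (assuming positive values)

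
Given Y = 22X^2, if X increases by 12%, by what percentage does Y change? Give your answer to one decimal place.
25.4%

For Y = 22X^2:
If X → X(1 + 0.12)
Then Y → Y · (1 + 0.12)^2
     = Y · 1.2544

Percentage change = ((1 + 0.12)^2 − 1) × 100% ≈ 25.4%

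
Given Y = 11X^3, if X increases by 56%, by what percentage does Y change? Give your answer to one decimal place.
279.6%

For Y = 11X^3:
If X → X(1 + 0.56)
Then Y → Y · (1 + 0.56)^3
     ≈ Y · 3.7964

Percentage change = ((1 + 0.56)^3 − 1) × 100% ≈ 279.6%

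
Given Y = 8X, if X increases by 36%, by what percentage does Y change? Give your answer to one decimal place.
36.0%

For Y = 8X:
If X → X(1 + 0.36)
Then Y → Y · (1 + 0.36)^1
     = Y · 1.3600

Percentage change = ((1 + 0.36)^1 − 1) × 100% = 36.0%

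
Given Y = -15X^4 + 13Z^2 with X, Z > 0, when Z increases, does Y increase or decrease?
Y increases

Taking the partial derivative:
∂Y/∂Z = 26Z

∂Y/∂Z = 26Z > 0 (assuming positive values)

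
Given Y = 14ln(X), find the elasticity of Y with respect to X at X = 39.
Elasticity = 1/ln(39) ≈ 0.2730

Elasticity = (dY/dX) · (X/Y)

dY/dX = 14/X
At X = 39: dY/dX = 14/39, Y = 14·ln(39)

Elasticity = (14/39) · (39 / (14·ln(39))) = 1/ln(39) ≈ 0.2730

Interpretation: for a small percentage change in X, the percentage change in Y is approximately 0.27 times as large.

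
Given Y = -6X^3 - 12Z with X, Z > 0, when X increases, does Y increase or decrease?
Y decreases

Taking the partial derivative:
∂Y/∂X = -18X^2

∂Y/∂X = -18X^2 < 0 (assuming positive values)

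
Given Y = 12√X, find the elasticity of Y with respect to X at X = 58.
Elasticity = 1/2

Elasticity = (dY/dX) · (X/Y)

dY/dX = 6/√X
At X = 58: dY/dX = 3·√58/29, Y = 12·√58

Elasticity = (3·√58/29) · (58 / (12·√58)) = 1/2

Interpretation: for a small percentage change in X, the percentage change in Y is approximately 0.50 times as large.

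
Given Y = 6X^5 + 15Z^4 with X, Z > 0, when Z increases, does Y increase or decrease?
Y increases

Taking the partial derivative:
∂Y/∂Z = 60Z^3

∂Y/∂Z = 60Z^3 > 0 (assuming positive values)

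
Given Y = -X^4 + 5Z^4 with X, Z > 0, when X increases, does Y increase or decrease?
Y decreases

Taking the partial derivative:
∂Y/∂X = -4X^3

∂Y/∂X = -4X^3 < 0 (assuming positive values)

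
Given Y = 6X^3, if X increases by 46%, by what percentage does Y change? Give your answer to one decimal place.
211.2%

For Y = 6X^3:
If X → X(1 + 0.46)
Then Y → Y · (1 + 0.46)^3
     ≈ Y · 3.1121

Percentage change = ((1 + 0.46)^3 − 1) × 100% ≈ 211.2%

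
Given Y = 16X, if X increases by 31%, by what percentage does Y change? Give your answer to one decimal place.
31.0%

For Y = 16X:
If X → X(1 + 0.31)
Then Y → Y · (1 + 0.31)^1
     = Y · 1.3100

Percentage change = ((1 + 0.31)^1 − 1) × 100% = 31.0%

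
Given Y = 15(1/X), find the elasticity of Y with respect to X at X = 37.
Elasticity = -1

Elasticity = (dY/dX) · (X/Y)

dY/dX = -15/X²
At X = 37: dY/dX = -15/1369, Y = 15/37

Elasticity = (-15/1369) · (37 / (15/37)) = -1

Interpretation: for a small percentage change in X, the percentage change in Y is approximately -1.00 times as large.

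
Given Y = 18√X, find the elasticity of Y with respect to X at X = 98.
Elasticity = 1/2

Elasticity = (dY/dX) · (X/Y)

dY/dX = 9/√X
At X = 98: dY/dX = 9·√2/14, Y = 126·√2

Elasticity = (9·√2/14) · (98 / (126·√2)) = 1/2

Interpretation: for a small percentage change in X, the percentage change in Y is approximately 0.50 times as large.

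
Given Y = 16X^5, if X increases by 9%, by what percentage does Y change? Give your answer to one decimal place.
53.9%

For Y = 16X^5:
If X → X(1 + 0.09)
Then Y → Y · (1 + 0.09)^5
     ≈ Y · 1.5386

Percentage change = ((1 + 0.09)^5 − 1) × 100% ≈ 53.9%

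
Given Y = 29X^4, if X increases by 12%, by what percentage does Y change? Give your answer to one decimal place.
57.4%

For Y = 29X^4:
If X → X(1 + 0.12)
Then Y → Y · (1 + 0.12)^4
     ≈ Y · 1.5735

Percentage change = ((1 + 0.12)^4 − 1) × 100% ≈ 57.4%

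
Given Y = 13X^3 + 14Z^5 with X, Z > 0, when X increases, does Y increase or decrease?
Y increases

Taking the partial derivative:
∂Y/∂X = 39X^2

∂Y/∂X = 39X^2 > 0 (assuming positive values)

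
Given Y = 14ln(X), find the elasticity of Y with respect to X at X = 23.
Elasticity = 1/ln(23) ≈ 0.3189

Elasticity = (dY/dX) · (X/Y)

dY/dX = 14/X
At X = 23: dY/dX = 14/23, Y = 14·ln(23)

Elasticity = (14/23) · (23 / (14·ln(23))) = 1/ln(23) ≈ 0.3189

Interpretation: for a small percentage change in X, the percentage change in Y is approximately 0.32 times as large.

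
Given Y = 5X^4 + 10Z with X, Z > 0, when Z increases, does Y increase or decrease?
Y increases

Taking the partial derivative:
∂Y/∂Z = 10

∂Y/∂Z = 10 > 0 (assuming positive values)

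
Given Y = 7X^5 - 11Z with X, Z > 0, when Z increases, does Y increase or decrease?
Y decreases

Taking the partial derivative:
∂Y/∂Z = -11

∂Y/∂Z = -11 < 0 (assuming positive values)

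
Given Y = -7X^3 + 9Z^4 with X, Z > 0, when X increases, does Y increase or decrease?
Y decreases

Taking the partial derivative:
∂Y/∂X = -21X^2

∂Y/∂X = -21X^2 < 0 (assuming positive values)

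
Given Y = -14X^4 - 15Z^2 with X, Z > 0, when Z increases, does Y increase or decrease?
Y decreases

Taking the partial derivative:
∂Y/∂Z = -30Z

∂Y/∂Z = -30Z < 0 (assuming positive values)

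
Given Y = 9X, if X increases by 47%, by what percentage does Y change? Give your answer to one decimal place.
47.0%

For Y = 9X:
If X → X(1 + 0.47)
Then Y → Y · (1 + 0.47)^1
     = Y · 1.4700

Percentage change = ((1 + 0.47)^1 − 1) × 100% = 47.0%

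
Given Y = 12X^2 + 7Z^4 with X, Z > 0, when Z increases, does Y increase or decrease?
Y increases

Taking the partial derivative:
∂Y/∂Z = 28Z^3

∂Y/∂Z = 28Z^3 > 0 (assuming positive values)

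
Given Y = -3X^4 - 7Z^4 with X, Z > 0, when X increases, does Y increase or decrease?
Y decreases

Taking the partial derivative:
∂Y/∂X = -12X^3

∂Y/∂X = -12X^3 < 0 (assuming positive values)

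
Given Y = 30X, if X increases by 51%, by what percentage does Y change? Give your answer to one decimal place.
51.0%

For Y = 30X:
If X → X(1 + 0.51)
Then Y → Y · (1 + 0.51)^1
     = Y · 1.5100

Percentage change = ((1 + 0.51)^1 − 1) × 100% = 51.0%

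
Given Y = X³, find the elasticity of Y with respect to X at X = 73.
Elasticity = 3

Elasticity = (dY/dX) · (X/Y)

dY/dX = 3·X²
At X = 73: dY/dX = 15987, Y = 389017

Elasticity = 15987 · (73 / 389017) = 3

Interpretation: for a small percentage change in X, the percentage change in Y is approximately 3.00 times as large.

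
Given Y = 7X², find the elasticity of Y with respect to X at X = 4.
Elasticity = 2

Elasticity = (dY/dX) · (X/Y)

dY/dX = 14·X
At X = 4: dY/dX = 56, Y = 112

Elasticity = 56 · (4 / 112) = 2

Interpretation: for a small percentage change in X, the percentage change in Y is approximately 2.00 times as large.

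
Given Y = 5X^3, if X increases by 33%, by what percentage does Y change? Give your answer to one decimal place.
135.3%

For Y = 5X^3:
If X → X(1 + 0.33)
Then Y → Y · (1 + 0.33)^3
     ≈ Y · 2.3526

Percentage change = ((1 + 0.33)^3 − 1) × 100% ≈ 135.3%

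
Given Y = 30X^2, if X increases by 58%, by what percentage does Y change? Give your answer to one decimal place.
149.6%

For Y = 30X^2:
If X → X(1 + 0.58)
Then Y → Y · (1 + 0.58)^2
     = Y · 2.4964

Percentage change = ((1 + 0.58)^2 − 1) × 100% ≈ 149.6%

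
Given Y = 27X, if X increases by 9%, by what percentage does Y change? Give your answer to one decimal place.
9.0%

For Y = 27X:
If X → X(1 + 0.09)
Then Y → Y · (1 + 0.09)^1
     = Y · 1.0900

Percentage change = ((1 + 0.09)^1 − 1) × 100% = 9.0%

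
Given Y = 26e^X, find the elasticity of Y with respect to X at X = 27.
Elasticity = 27

Elasticity = (dY/dX) · (X/Y)

dY/dX = 26·e^X
At X = 27: dY/dX = 26·e^27, Y = 26·e^27

Elasticity = (26·e^27) · (27 / (26·e^27)) = 27

Interpretation: for a small percentage change in X, the percentage change in Y is approximately 27.00 times as large.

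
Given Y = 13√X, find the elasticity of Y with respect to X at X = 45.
Elasticity = 1/2

Elasticity = (dY/dX) · (X/Y)

dY/dX = 13/(2·√X)
At X = 45: dY/dX = 13·√5/30, Y = 39·√5

Elasticity = (13·√5/30) · (45 / (39·√5)) = 1/2

Interpretation: for a small percentage change in X, the percentage change in Y is approximately 0.50 times as large.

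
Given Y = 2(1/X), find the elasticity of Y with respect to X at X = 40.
Elasticity = -1

Elasticity = (dY/dX) · (X/Y)

dY/dX = -2/X²
At X = 40: dY/dX = -1/800, Y = 1/20

Elasticity = (-1/800) · (40 / (1/20)) = -1

Interpretation: for a small percentage change in X, the percentage change in Y is approximately -1.00 times as large.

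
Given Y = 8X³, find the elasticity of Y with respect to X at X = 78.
Elasticity = 3

Elasticity = (dY/dX) · (X/Y)

dY/dX = 24·X²
At X = 78: dY/dX = 146016, Y = 3796416

Elasticity = 146016 · (78 / 3796416) = 3

Interpretation: for a small percentage change in X, the percentage change in Y is approximately 3.00 times as large.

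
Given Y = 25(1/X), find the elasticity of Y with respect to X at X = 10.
Elasticity = -1

Elasticity = (dY/dX) · (X/Y)

dY/dX = -25/X²
At X = 10: dY/dX = -1/4, Y = 5/2

Elasticity = (-1/4) · (10 / (5/2)) = -1

Interpretation: for a small percentage change in X, the percentage change in Y is approximately -1.00 times as large.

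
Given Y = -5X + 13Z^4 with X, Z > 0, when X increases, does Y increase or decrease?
Y decreases

Taking the partial derivative:
∂Y/∂X = -5

∂Y/∂X = -5 < 0 (assuming positive values)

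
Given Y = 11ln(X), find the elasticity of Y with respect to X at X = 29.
Elasticity = 1/ln(29) ≈ 0.2970

Elasticity = (dY/dX) · (X/Y)

dY/dX = 11/X
At X = 29: dY/dX = 11/29, Y = 11·ln(29)

Elasticity = (11/29) · (29 / (11·ln(29))) = 1/ln(29) ≈ 0.2970

Interpretation: for a small percentage change in X, the percentage change in Y is approximately 0.30 times as large.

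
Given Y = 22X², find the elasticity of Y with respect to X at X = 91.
Elasticity = 2

Elasticity = (dY/dX) · (X/Y)

dY/dX = 44·X
At X = 91: dY/dX = 4004, Y = 182182

Elasticity = 4004 · (91 / 182182) = 2

Interpretation: for a small percentage change in X, the percentage change in Y is approximately 2.00 times as large.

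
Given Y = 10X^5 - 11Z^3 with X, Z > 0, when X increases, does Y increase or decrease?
Y increases

Taking the partial derivative:
∂Y/∂X = 50X^4

∂Y/∂X = 50X^4 > 0 (assuming positive values)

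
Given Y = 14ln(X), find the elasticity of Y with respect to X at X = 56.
Elasticity = 1/ln(56) ≈ 0.2484

Elasticity = (dY/dX) · (X/Y)

dY/dX = 14/X
At X = 56: dY/dX = 1/4, Y = 14·ln(56)

Elasticity = (1/4) · (56 / (14·ln(56))) = 1/ln(56) ≈ 0.2484

Interpretation: for a small percentage change in X, the percentage change in Y is approximately 0.25 times as large.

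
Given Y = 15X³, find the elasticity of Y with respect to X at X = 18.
Elasticity = 3

Elasticity = (dY/dX) · (X/Y)

dY/dX = 45·X²
At X = 18: dY/dX = 14580, Y = 87480

Elasticity = 14580 · (18 / 87480) = 3

Interpretation: for a small percentage change in X, the percentage change in Y is approximately 3.00 times as large.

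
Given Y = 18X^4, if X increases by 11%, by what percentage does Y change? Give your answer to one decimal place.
51.8%

For Y = 18X^4:
If X → X(1 + 0.11)
Then Y → Y · (1 + 0.11)^4
     ≈ Y · 1.5181

Percentage change = ((1 + 0.11)^4 − 1) × 100% ≈ 51.8%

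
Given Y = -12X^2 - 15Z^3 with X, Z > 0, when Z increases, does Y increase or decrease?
Y decreases

Taking the partial derivative:
∂Y/∂Z = -45Z^2

∂Y/∂Z = -45Z^2 < 0 (assuming positive values)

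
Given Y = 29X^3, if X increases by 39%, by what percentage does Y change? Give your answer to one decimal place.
168.6%

For Y = 29X^3:
If X → X(1 + 0.39)
Then Y → Y · (1 + 0.39)^3
     ≈ Y · 2.6856

Percentage change = ((1 + 0.39)^3 − 1) × 100% ≈ 168.6%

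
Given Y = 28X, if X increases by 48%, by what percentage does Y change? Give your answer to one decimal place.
48.0%

For Y = 28X:
If X → X(1 + 0.48)
Then Y → Y · (1 + 0.48)^1
     = Y · 1.4800

Percentage change = ((1 + 0.48)^1 − 1) × 100% = 48.0%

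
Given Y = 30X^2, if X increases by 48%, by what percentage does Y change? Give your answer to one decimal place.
119.0%

For Y = 30X^2:
If X → X(1 + 0.48)
Then Y → Y · (1 + 0.48)^2
     = Y · 2.1904

Percentage change = ((1 + 0.48)^2 − 1) × 100% ≈ 119.0%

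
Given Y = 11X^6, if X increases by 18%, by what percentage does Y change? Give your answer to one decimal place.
170.0%

For Y = 11X^6:
If X → X(1 + 0.18)
Then Y → Y · (1 + 0.18)^6
     ≈ Y · 2.6996

Percentage change = ((1 + 0.18)^6 − 1) × 100% ≈ 170.0%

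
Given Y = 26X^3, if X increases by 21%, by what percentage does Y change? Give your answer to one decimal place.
77.2%

For Y = 26X^3:
If X → X(1 + 0.21)
Then Y → Y · (1 + 0.21)^3
     ≈ Y · 1.7716

Percentage change = ((1 + 0.21)^3 − 1) × 100% ≈ 77.2%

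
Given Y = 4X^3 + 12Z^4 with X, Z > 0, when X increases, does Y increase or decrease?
Y increases

Taking the partial derivative:
∂Y/∂X = 12X^2

∂Y/∂X = 12X^2 > 0 (assuming positive values)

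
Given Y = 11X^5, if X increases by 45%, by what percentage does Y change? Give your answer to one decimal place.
541.0%

For Y = 11X^5:
If X → X(1 + 0.45)
Then Y → Y · (1 + 0.45)^5
     ≈ Y · 6.4097

Percentage change = ((1 + 0.45)^5 − 1) × 100% ≈ 541.0%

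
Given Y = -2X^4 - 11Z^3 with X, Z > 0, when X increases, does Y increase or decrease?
Y decreases

Taking the partial derivative:
∂Y/∂X = -8X^3

∂Y/∂X = -8X^3 < 0 (assuming positive values)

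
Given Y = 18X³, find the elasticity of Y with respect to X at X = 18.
Elasticity = 3

Elasticity = (dY/dX) · (X/Y)

dY/dX = 54·X²
At X = 18: dY/dX = 17496, Y = 104976

Elasticity = 17496 · (18 / 104976) = 3

Interpretation: for a small percentage change in X, the percentage change in Y is approximately 3.00 times as large.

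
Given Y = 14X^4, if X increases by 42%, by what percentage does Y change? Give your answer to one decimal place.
306.6%

For Y = 14X^4:
If X → X(1 + 0.42)
Then Y → Y · (1 + 0.42)^4
     ≈ Y · 4.0659

Percentage change = ((1 + 0.42)^4 − 1) × 100% ≈ 306.6%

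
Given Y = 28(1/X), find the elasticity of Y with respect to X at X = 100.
Elasticity = -1

Elasticity = (dY/dX) · (X/Y)

dY/dX = -28/X²
At X = 100: dY/dX = -7/2500, Y = 7/25

Elasticity = (-7/2500) · (100 / (7/25)) = -1

Interpretation: for a small percentage change in X, the percentage change in Y is approximately -1.00 times as large.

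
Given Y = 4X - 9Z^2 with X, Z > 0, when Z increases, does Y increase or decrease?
Y decreases

Taking the partial derivative:
∂Y/∂Z = -18Z

∂Y/∂Z = -18Z < 0 (assuming positive values)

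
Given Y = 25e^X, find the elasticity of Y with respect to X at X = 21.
Elasticity = 21

Elasticity = (dY/dX) · (X/Y)

dY/dX = 25·e^X
At X = 21: dY/dX = 25·e^21, Y = 25·e^21

Elasticity = (25·e^21) · (21 / (25·e^21)) = 21

Interpretation: for a small percentage change in X, the percentage change in Y is approximately 21.00 times as large.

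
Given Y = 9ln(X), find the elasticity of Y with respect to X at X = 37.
Elasticity = 1/ln(37) ≈ 0.2769

Elasticity = (dY/dX) · (X/Y)

dY/dX = 9/X
At X = 37: dY/dX = 9/37, Y = 9·ln(37)

Elasticity = (9/37) · (37 / (9·ln(37))) = 1/ln(37) ≈ 0.2769

Interpretation: for a small percentage change in X, the percentage change in Y is approximately 0.28 times as large.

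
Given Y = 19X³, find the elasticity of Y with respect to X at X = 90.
Elasticity = 3

Elasticity = (dY/dX) · (X/Y)

dY/dX = 57·X²
At X = 90: dY/dX = 461700, Y = 13851000

Elasticity = 461700 · (90 / 13851000) = 3

Interpretation: for a small percentage change in X, the percentage change in Y is approximately 3.00 times as large.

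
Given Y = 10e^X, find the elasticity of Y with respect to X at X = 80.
Elasticity = 80

Elasticity = (dY/dX) · (X/Y)

dY/dX = 10·e^X
At X = 80: dY/dX = 10·e^80, Y = 10·e^80

Elasticity = (10·e^80) · (80 / (10·e^80)) = 80

Interpretation: for a small percentage change in X, the percentage change in Y is approximately 80.00 times as large.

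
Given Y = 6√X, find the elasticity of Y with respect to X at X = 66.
Elasticity = 1/2

Elasticity = (dY/dX) · (X/Y)

dY/dX = 3/√X
At X = 66: dY/dX = √66/22, Y = 6·√66

Elasticity = (√66/22) · (66 / (6·√66)) = 1/2

Interpretation: for a small percentage change in X, the percentage change in Y is approximately 0.50 times as large.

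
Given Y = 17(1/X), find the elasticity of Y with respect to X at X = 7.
Elasticity = -1

Elasticity = (dY/dX) · (X/Y)

dY/dX = -17/X²
At X = 7: dY/dX = -17/49, Y = 17/7

Elasticity = (-17/49) · (7 / (17/7)) = -1

Interpretation: for a small percentage change in X, the percentage change in Y is approximately -1.00 times as large.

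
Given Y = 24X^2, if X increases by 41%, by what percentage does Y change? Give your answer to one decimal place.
98.8%

For Y = 24X^2:
If X → X(1 + 0.41)
Then Y → Y · (1 + 0.41)^2
     = Y · 1.9881

Percentage change = ((1 + 0.41)^2 − 1) × 100% ≈ 98.8%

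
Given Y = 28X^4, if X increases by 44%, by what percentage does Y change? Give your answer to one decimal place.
330.0%

For Y = 28X^4:
If X → X(1 + 0.44)
Then Y → Y · (1 + 0.44)^4
     ≈ Y · 4.2998

Percentage change = ((1 + 0.44)^4 − 1) × 100% ≈ 330.0%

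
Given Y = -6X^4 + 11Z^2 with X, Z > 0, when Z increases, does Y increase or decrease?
Y increases

Taking the partial derivative:
∂Y/∂Z = 22Z

∂Y/∂Z = 22Z > 0 (assuming positive values)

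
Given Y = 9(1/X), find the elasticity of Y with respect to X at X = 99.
Elasticity = -1

Elasticity = (dY/dX) · (X/Y)

dY/dX = -9/X²
At X = 99: dY/dX = -1/1089, Y = 1/11

Elasticity = (-1/1089) · (99 / (1/11)) = -1

Interpretation: for a small percentage change in X, the percentage change in Y is approximately -1.00 times as large.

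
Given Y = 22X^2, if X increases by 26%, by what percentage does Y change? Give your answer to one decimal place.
58.8%

For Y = 22X^2:
If X → X(1 + 0.26)
Then Y → Y · (1 + 0.26)^2
     = Y · 1.5876

Percentage change = ((1 + 0.26)^2 − 1) × 100% ≈ 58.8%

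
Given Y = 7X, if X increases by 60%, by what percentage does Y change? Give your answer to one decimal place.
60.0%

For Y = 7X:
If X → X(1 + 0.6)
Then Y → Y · (1 + 0.6)^1
     = Y · 1.6000

Percentage change = ((1 + 0.6)^1 − 1) × 100% = 60.0%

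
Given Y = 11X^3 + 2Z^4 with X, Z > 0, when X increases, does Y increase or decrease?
Y increases

Taking the partial derivative:
∂Y/∂X = 33X^2

∂Y/∂X = 33X^2 > 0 (assuming positive values)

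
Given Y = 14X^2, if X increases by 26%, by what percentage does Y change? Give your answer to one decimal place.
58.8%

For Y = 14X^2:
If X → X(1 + 0.26)
Then Y → Y · (1 + 0.26)^2
     = Y · 1.5876

Percentage change = ((1 + 0.26)^2 − 1) × 100% ≈ 58.8%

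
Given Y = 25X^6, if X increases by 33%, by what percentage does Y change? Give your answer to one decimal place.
453.5%

For Y = 25X^6:
If X → X(1 + 0.33)
Then Y → Y · (1 + 0.33)^6
     ≈ Y · 5.5349

Percentage change = ((1 + 0.33)^6 − 1) × 100% ≈ 453.5%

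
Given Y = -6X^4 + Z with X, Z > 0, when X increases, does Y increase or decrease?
Y decreases

Taking the partial derivative:
∂Y/∂X = -24X^3

∂Y/∂X = -24X^3 < 0 (assuming positive values)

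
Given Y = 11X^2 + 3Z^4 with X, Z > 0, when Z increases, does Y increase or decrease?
Y increases

Taking the partial derivative:
∂Y/∂Z = 12Z^3

∂Y/∂Z = 12Z^3 > 0 (assuming positive values)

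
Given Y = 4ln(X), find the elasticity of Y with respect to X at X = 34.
Elasticity = 1/ln(34) ≈ 0.2836

Elasticity = (dY/dX) · (X/Y)

dY/dX = 4/X
At X = 34: dY/dX = 2/17, Y = 4·ln(34)

Elasticity = (2/17) · (34 / (4·ln(34))) = 1/ln(34) ≈ 0.2836

Interpretation: for a small percentage change in X, the percentage change in Y is approximately 0.28 times as large.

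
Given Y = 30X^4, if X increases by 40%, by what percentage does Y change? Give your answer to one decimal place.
284.2%

For Y = 30X^4:
If X → X(1 + 0.4)
Then Y → Y · (1 + 0.4)^4
     = Y · 3.8416

Percentage change = ((1 + 0.4)^4 − 1) × 100% ≈ 284.2%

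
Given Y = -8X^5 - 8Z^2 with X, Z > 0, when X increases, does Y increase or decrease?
Y decreases

Taking the partial derivative:
∂Y/∂X = -40X^4

∂Y/∂X = -40X^4 < 0 (assuming positive values)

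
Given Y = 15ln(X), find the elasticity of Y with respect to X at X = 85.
Elasticity = 1/ln(85) ≈ 0.2251

Elasticity = (dY/dX) · (X/Y)

dY/dX = 15/X
At X = 85: dY/dX = 3/17, Y = 15·ln(85)

Elasticity = (3/17) · (85 / (15·ln(85))) = 1/ln(85) ≈ 0.2251

Interpretation: for a small percentage change in X, the percentage change in Y is approximately 0.23 times as large.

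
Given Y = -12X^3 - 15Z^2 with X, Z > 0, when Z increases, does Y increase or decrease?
Y decreases

Taking the partial derivative:
∂Y/∂Z = -30Z

∂Y/∂Z = -30Z < 0 (assuming positive values)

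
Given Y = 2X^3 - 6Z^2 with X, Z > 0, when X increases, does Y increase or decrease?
Y increases

Taking the partial derivative:
∂Y/∂X = 6X^2

∂Y/∂X = 6X^2 > 0 (assuming positive values)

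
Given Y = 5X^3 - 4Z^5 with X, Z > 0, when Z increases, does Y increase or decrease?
Y decreases

Taking the partial derivative:
∂Y/∂Z = -20Z^4

∂Y/∂Z = -20Z^4 < 0 (assuming positive values)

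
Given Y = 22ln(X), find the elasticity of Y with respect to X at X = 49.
Elasticity = 1/ln(49) ≈ 0.2569

Elasticity = (dY/dX) · (X/Y)

dY/dX = 22/X
At X = 49: dY/dX = 22/49, Y = 22·ln(49)

Elasticity = (22/49) · (49 / (22·ln(49))) = 1/ln(49) ≈ 0.2569

Interpretation: for a small percentage change in X, the percentage change in Y is approximately 0.26 times as large.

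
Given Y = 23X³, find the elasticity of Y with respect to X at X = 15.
Elasticity = 3

Elasticity = (dY/dX) · (X/Y)

dY/dX = 69·X²
At X = 15: dY/dX = 15525, Y = 77625

Elasticity = 15525 · (15 / 77625) = 3

Interpretation: for a small percentage change in X, the percentage change in Y is approximately 3.00 times as large.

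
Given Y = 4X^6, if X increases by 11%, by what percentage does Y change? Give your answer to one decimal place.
87.0%

For Y = 4X^6:
If X → X(1 + 0.11)
Then Y → Y · (1 + 0.11)^6
     ≈ Y · 1.8704

Percentage change = ((1 + 0.11)^6 − 1) × 100% ≈ 87.0%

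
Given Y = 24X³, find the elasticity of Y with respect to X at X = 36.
Elasticity = 3

Elasticity = (dY/dX) · (X/Y)

dY/dX = 72·X²
At X = 36: dY/dX = 93312, Y = 1119744

Elasticity = 93312 · (36 / 1119744) = 3

Interpretation: for a small percentage change in X, the percentage change in Y is approximately 3.00 times as large.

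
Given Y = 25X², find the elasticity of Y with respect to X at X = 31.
Elasticity = 2

Elasticity = (dY/dX) · (X/Y)

dY/dX = 50·X
At X = 31: dY/dX = 1550, Y = 24025

Elasticity = 1550 · (31 / 24025) = 2

Interpretation: for a small percentage change in X, the percentage change in Y is approximately 2.00 times as large.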